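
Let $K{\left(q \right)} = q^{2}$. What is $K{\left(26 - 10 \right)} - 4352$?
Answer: $-4096$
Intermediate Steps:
$K{\left(26 - 10 \right)} - 4352 = \left(26 - 10\right)^{2} - 4352 = 16^{2} - 4352 = 256 - 4352 = -4096$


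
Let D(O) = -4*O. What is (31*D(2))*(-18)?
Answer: 4464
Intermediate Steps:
(31*D(2))*(-18) = (31*(-4*2))*(-18) = (31*(-8))*(-18) = -248*(-18) = 4464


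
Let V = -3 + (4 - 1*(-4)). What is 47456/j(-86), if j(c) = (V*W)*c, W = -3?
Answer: 23728/645 ≈ 36.788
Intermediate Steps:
V = 5 (V = -3 + (4 + 4) = -3 + 8 = 5)
j(c) = -15*c (j(c) = (5*(-3))*c = -15*c)
47456/j(-86) = 47456/((-15*(-86))) = 47456/1290 = 47456*(1/1290) = 23728/645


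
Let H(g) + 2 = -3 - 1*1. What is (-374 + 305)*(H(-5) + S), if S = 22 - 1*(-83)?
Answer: -6831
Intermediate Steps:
H(g) = -6 (H(g) = -2 + (-3 - 1*1) = -2 + (-3 - 1) = -2 - 4 = -6)
S = 105 (S = 22 + 83 = 105)
(-374 + 305)*(H(-5) + S) = (-374 + 305)*(-6 + 105) = -69*99 = -6831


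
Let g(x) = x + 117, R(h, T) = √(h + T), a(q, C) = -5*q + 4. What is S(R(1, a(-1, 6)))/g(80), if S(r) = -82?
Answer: -82/197 ≈ -0.41624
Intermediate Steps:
a(q, C) = 4 - 5*q
R(h, T) = √(T + h)
g(x) = 117 + x
S(R(1, a(-1, 6)))/g(80) = -82/(117 + 80) = -82/197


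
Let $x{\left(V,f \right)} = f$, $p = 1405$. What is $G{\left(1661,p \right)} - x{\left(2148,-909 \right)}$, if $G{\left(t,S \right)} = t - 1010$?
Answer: $1560$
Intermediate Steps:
$G{\left(t,S \right)} = -1010 + t$
$G{\left(1661,p \right)} - x{\left(2148,-909 \right)} = \left(-1010 + 1661\right) - -909 = 651 + 909 = 1560$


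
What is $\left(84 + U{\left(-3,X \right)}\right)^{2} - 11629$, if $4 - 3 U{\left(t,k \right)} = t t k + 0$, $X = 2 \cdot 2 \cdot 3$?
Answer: $- \frac{82757}{9} \approx -9195.2$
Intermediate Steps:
$X = 12$ ($X = 4 \cdot 3 = 12$)
$U{\left(t,k \right)} = \frac{4}{3} - \frac{k t^{2}}{3}$ ($U{\left(t,k \right)} = \frac{4}{3} - \frac{t t k + 0}{3} = \frac{4}{3} - \frac{t^{2} k + 0}{3} = \frac{4}{3} - \frac{k t^{2} + 0}{3} = \frac{4}{3} - \frac{k t^{2}}{3}$)
$\left(84 + U{\left(-3,X \right)}\right)^{2} - 11629 = \left(84 + \left(\frac{4}{3} - 4 \left(-3\right)^{2}\right)\right)^{2} - 11629 = \left(84 + \left(\frac{4}{3} - 4 \cdot 9\right)\right)^{2} + \left(-12963 + 1334\right) = \left(84 + \left(\frac{4}{3} - 36\right)\right)^{2} - 11629 = \left(84 - \frac{104}{3}\right)^{2} - 11629 = \left(\frac{148}{3}\right)^{2} - 11629 = \frac{21904}{9} - 11629 = - \frac{82757}{9}$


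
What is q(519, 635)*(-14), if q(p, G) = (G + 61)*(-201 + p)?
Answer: -3098592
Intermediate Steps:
q(p, G) = (-201 + p)*(61 + G) (q(p, G) = (61 + G)*(-201 + p) = (-201 + p)*(61 + G))
q(519, 635)*(-14) = (-12261 - 201*635 + 61*519 + 635*519)*(-14) = (-12261 - 127635 + 31659 + 329565)*(-14) = 221328*(-14) = -3098592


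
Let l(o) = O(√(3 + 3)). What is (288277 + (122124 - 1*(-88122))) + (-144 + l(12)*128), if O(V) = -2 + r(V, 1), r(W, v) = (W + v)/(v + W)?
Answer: 498251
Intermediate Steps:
r(W, v) = 1 (r(W, v) = (W + v)/(W + v) = 1)
O(V) = -1 (O(V) = -2 + 1 = -1)
l(o) = -1
(288277 + (122124 - 1*(-88122))) + (-144 + l(12)*128) = (288277 + (122124 - 1*(-88122))) + (-144 - 1*128) = (288277 + (122124 + 88122)) + (-144 - 128) = (288277 + 210246) - 272 = 498523 - 272 = 498251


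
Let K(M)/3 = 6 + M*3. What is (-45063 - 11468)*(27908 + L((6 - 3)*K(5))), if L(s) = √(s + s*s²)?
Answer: -1577667148 - 169593*√750162 ≈ -1.7246e+9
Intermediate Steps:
K(M) = 18 + 9*M (K(M) = 3*(6 + M*3) = 3*(6 + 3*M) = 18 + 9*M)
L(s) = √(s + s³)
(-45063 - 11468)*(27908 + L((6 - 3)*K(5))) = (-45063 - 11468)*(27908 + √((6 - 3)*(18 + 9*5) + ((6 - 3)*(18 + 9*5))³)) = -56531*(27908 + √(3*(18 + 45) + (3*(18 + 45))³)) = -56531*(27908 + √(3*63 + (3*63)³)) = -56531*(27908 + √(189 + 189³)) = -56531*(27908 + √(189 + 6751269)) = -56531*(27908 + √6751458) = -56531*(27908 + 3*√750162) = -1577667148 - 169593*√750162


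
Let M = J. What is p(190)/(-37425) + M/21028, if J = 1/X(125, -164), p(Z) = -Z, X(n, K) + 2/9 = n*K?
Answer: 147428838763/29039614799160 ≈ 0.0050768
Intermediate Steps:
X(n, K) = -2/9 + K*n (X(n, K) = -2/9 + n*K = -2/9 + K*n)
J = -9/184502 (J = 1/(-2/9 - 164*125) = 1/(-2/9 - 20500) = 1/(-184502/9) = -9/184502 ≈ -4.8780e-5)
M = -9/184502 ≈ -4.8780e-5
p(190)/(-37425) + M/21028 = -1*190/(-37425) - 9/184502/21028 = -190*(-1/37425) - 9/184502*1/21028 = 38/7485 - 9/3879708056 = 147428838763/29039614799160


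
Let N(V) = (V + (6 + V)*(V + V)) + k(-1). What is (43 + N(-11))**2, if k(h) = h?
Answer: 19881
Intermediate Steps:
N(V) = -1 + V + 2*V*(6 + V) (N(V) = (V + (6 + V)*(V + V)) - 1 = (V + (6 + V)*(2*V)) - 1 = (V + 2*V*(6 + V)) - 1 = -1 + V + 2*V*(6 + V))
(43 + N(-11))**2 = (43 + (-1 + 2*(-11)**2 + 13*(-11)))**2 = (43 + (-1 + 2*121 - 143))**2 = (43 + (-1 + 242 - 143))**2 = (43 + 98)**2 = 141**2 = 19881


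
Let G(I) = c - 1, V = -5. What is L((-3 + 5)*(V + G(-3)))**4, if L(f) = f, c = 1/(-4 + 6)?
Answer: 14641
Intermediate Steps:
c = 1/2 ≈ 0.50000
G(I) = -1/2 (G(I) = 1/2 - 1 = -1/2)
L((-3 + 5)*(V + G(-3)))**4 = ((-3 + 5)*(-5 - 1/2))**4 = (2*(-11/2))**4 = (-11)**4 = 14641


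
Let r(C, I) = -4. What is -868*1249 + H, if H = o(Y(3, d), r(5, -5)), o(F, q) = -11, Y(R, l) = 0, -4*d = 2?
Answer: -1084143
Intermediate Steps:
d = -½ (d = -¼*2 = -½ ≈ -0.50000)
H = -11
-868*1249 + H = -868*1249 - 11 = -1084132 - 11 = -1084143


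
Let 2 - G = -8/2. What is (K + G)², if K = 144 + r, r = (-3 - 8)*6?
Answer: 7056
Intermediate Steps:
r = -66 (r = -11*6 = -66)
K = 78 (K = 144 - 66 = 78)
G = 6 (G = 2 - (-8)/2 = 2 - 1*(-4) = 2 + 4 = 6)
(K + G)² = (78 + 6)² = 84² = 7056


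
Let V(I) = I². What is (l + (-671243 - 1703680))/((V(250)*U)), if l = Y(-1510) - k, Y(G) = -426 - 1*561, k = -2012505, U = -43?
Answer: 72681/537500 ≈ 0.13522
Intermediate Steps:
Y(G) = -987 (Y(G) = -426 - 561 = -987)
l = 2011518 (l = -987 - 1*(-2012505) = -987 + 2012505 = 2011518)
(l + (-671243 - 1703680))/((V(250)*U)) = (2011518 + (-671243 - 1703680))/((250²*(-43))) = (2011518 - 2374923)/((62500*(-43))) = -363405/(-2687500) = -363405*(-1/2687500) = 72681/537500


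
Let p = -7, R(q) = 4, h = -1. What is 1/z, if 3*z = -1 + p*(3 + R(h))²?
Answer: -3/344 ≈ -0.0087209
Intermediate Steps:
z = -344/3 (z = (-1 - 7*(3 + 4)²)/3 = (-1 - 7*7²)/3 = (-1 - 7*49)/3 = (-1 - 343)/3 = (⅓)*(-344) = -344/3 ≈ -114.67)
1/z = 1/(-344/3) = -3/344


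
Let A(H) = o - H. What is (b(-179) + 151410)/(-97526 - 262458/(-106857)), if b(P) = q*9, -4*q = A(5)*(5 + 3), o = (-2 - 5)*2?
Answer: -450437874/289474259 ≈ -1.5561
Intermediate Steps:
o = -14 (o = -7*2 = -14)
A(H) = -14 - H
q = 38 (q = -(-14 - 1*5)*(5 + 3)/4 = -(-14 - 5)*8/4 = -(-19)*8/4 = -1/4*(-152) = 38)
b(P) = 342 (b(P) = 38*9 = 342)
(b(-179) + 151410)/(-97526 - 262458/(-106857)) = (342 + 151410)/(-97526 - 262458/(-106857)) = 151752/(-97526 - 262458*(-1/106857)) = 151752/(-97526 + 29162/11873) = 151752/(-1157897036/11873) = 151752*(-11873/1157897036) = -450437874/289474259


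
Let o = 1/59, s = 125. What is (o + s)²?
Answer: 54405376/3481 ≈ 15629.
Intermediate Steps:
o = 1/59 ≈ 0.016949
(o + s)² = (1/59 + 125)² = (7376/59)² = 54405376/3481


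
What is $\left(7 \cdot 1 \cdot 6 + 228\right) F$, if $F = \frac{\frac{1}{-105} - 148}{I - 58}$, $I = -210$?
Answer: $\frac{139869}{938} \approx 149.11$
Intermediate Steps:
$F = \frac{15541}{28140}$ ($F = \frac{\frac{1}{-105} - 148}{-210 - 58} = \frac{- \frac{1}{105} - 148}{-268} = \left(- \frac{15541}{105}\right) \left(- \frac{1}{268}\right) = \frac{15541}{28140} \approx 0.55227$)
$\left(7 \cdot 1 \cdot 6 + 228\right) F = \left(7 \cdot 1 \cdot 6 + 228\right) \frac{15541}{28140} = \left(7 \cdot 6 + 228\right) \frac{15541}{28140} = \left(42 + 228\right) \frac{15541}{28140} = 270 \cdot \frac{15541}{28140} = \frac{139869}{938}$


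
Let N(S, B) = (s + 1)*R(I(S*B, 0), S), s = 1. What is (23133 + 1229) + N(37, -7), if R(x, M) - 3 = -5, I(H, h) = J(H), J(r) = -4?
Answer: 24358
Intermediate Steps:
I(H, h) = -4
R(x, M) = -2 (R(x, M) = 3 - 5 = -2)
N(S, B) = -4 (N(S, B) = (1 + 1)*(-2) = 2*(-2) = -4)
(23133 + 1229) + N(37, -7) = (23133 + 1229) - 4 = 24362 - 4 = 24358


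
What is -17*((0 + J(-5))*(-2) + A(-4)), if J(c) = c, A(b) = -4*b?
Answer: -442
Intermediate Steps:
-17*((0 + J(-5))*(-2) + A(-4)) = -17*((0 - 5)*(-2) - 4*(-4)) = -17*(-5*(-2) + 16) = -17*(10 + 16) = -17*26 = -442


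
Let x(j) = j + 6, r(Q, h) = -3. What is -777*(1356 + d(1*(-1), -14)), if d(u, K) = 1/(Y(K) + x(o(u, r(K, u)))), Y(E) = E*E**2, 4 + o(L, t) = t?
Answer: -964054721/915 ≈ -1.0536e+6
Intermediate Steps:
o(L, t) = -4 + t
Y(E) = E**3
x(j) = 6 + j
d(u, K) = 1/(-1 + K**3) (d(u, K) = 1/(K**3 + (6 + (-4 - 3))) = 1/(K**3 + (6 - 7)) = 1/(K**3 - 1) = 1/(-1 + K**3))
-777*(1356 + d(1*(-1), -14)) = -777*(1356 + 1/(-1 + (-14)**3)) = -777*(1356 + 1/(-1 - 2744)) = -777*(1356 + 1/(-2745)) = -777*(1356 - 1/2745) = -777*3722219/2745 = -964054721/915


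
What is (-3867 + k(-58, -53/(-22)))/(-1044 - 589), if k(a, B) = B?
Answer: 85021/35926 ≈ 2.3666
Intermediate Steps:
(-3867 + k(-58, -53/(-22)))/(-1044 - 589) = (-3867 - 53/(-22))/(-1044 - 589) = (-3867 - 53*(-1/22))/(-1633) = (-3867 + 53/22)*(-1/1633) = -85021/22*(-1/1633) = 85021/35926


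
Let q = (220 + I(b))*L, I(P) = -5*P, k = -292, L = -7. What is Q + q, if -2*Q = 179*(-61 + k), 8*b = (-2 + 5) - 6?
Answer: 240323/8 ≈ 30040.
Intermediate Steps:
b = -3/8 (b = ((-2 + 5) - 6)/8 = (3 - 6)/8 = (⅛)*(-3) = -3/8 ≈ -0.37500)
Q = 63187/2 (Q = -179*(-61 - 292)/2 = -179*(-353)/2 = -½*(-63187) = 63187/2 ≈ 31594.)
q = -12425/8 (q = (220 - 5*(-3/8))*(-7) = (220 + 15/8)*(-7) = (1775/8)*(-7) = -12425/8 ≈ -1553.1)
Q + q = 63187/2 - 12425/8 = 240323/8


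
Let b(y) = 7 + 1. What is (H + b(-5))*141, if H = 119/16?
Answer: 34827/16 ≈ 2176.7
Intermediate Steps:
H = 119/16 (H = 119*(1/16) = 119/16 ≈ 7.4375)
b(y) = 8
(H + b(-5))*141 = (119/16 + 8)*141 = (247/16)*141 = 34827/16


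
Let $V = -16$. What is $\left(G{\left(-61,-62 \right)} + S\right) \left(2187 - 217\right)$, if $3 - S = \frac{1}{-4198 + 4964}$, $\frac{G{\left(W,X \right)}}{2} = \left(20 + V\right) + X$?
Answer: $- \frac{85260615}{383} \approx -2.2261 \cdot 10^{5}$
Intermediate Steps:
$G{\left(W,X \right)} = 8 + 2 X$ ($G{\left(W,X \right)} = 2 \left(\left(20 - 16\right) + X\right) = 2 \left(4 + X\right) = 8 + 2 X$)
$S = \frac{2297}{766}$ ($S = 3 - \frac{1}{-4198 + 4964} = 3 - \frac{1}{766} = \frac{2297}{766} \approx 2.9987$)
$\left(G{\left(-61,-62 \right)} + S\right) \left(2187 - 217\right) = \left(\left(8 + 2 \left(-62\right)\right) + \frac{2297}{766}\right) \left(2187 - 217\right) = \left(\left(8 - 124\right) + \frac{2297}{766}\right) 1970 = \left(-116 + \frac{2297}{766}\right) 1970 = \left(- \frac{86559}{766}\right) 1970 = - \frac{85260615}{383}$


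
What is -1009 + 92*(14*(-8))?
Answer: -11313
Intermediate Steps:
-1009 + 92*(14*(-8)) = -1009 + 92*(-112) = -1009 - 10304 = -11313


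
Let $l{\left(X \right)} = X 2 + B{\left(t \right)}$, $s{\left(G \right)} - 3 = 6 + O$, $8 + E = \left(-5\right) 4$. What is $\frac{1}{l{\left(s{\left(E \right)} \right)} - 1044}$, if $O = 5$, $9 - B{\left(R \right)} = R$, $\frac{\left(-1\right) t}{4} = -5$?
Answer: $- \frac{1}{1027} \approx -0.00097371$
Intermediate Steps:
$t = 20$ ($t = \left(-4\right) \left(-5\right) = 20$)
$B{\left(R \right)} = 9 - R$
$E = -28$ ($E = -8 - 20 = -28$)
$s{\left(G \right)} = 14$ ($s{\left(G \right)} = 3 + \left(6 + 5\right) = 3 + 11 = 14$)
$l{\left(X \right)} = -11 + 2 X$ ($l{\left(X \right)} = X 2 + \left(9 - 20\right) = 2 X + \left(9 - 20\right) = 2 X - 11 = -11 + 2 X$)
$\frac{1}{l{\left(s{\left(E \right)} \right)} - 1044} = \frac{1}{\left(-11 + 2 \cdot 14\right) - 1044} = \frac{1}{\left(-11 + 28\right) - 1044} = \frac{1}{17 - 1044} = \frac{1}{-1027} = - \frac{1}{1027}$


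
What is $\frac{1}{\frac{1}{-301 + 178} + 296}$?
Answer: $\frac{123}{36407} \approx 0.0033785$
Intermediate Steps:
$\frac{1}{\frac{1}{-301 + 178} + 296} = \frac{1}{\frac{1}{-123} + 296} = \frac{1}{- \frac{1}{123} + 296} = \frac{1}{\frac{36407}{123}} = \frac{123}{36407}$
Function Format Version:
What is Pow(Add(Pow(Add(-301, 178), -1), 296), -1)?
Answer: Rational(123, 36407) ≈ 0.0033785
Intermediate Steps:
Pow(Add(Pow(Add(-301, 178), -1), 296), -1) = Pow(Add(Pow(-123, -1), 296), -1) = Pow(Add(Rational(-1, 123), 296), -1) = Pow(Rational(36407, 123), -1) = Rational(123, 36407)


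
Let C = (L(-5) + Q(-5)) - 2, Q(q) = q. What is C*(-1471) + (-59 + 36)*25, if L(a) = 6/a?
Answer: 57436/5 ≈ 11487.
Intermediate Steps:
C = -41/5 (C = (6/(-5) - 5) - 2 = (6*(-1/5) - 5) - 2 = (-6/5 - 5) - 2 = -31/5 - 2 = -41/5 ≈ -8.2000)
C*(-1471) + (-59 + 36)*25 = -41/5*(-1471) + (-59 + 36)*25 = 60311/5 - 23*25 = 60311/5 - 575 = 57436/5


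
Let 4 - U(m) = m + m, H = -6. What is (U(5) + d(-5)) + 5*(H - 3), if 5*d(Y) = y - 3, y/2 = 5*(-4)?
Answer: -298/5 ≈ -59.600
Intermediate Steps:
y = -40 (y = 2*(5*(-4)) = 2*(-20) = -40)
U(m) = 4 - 2*m (U(m) = 4 - (m + m) = 4 - 2*m)
d(Y) = -43/5 (d(Y) = (-40 - 3)/5 = (⅕)*(-43) = -43/5)
(U(5) + d(-5)) + 5*(H - 3) = ((4 - 2*5) - 43/5) + 5*(-6 - 3) = ((4 - 10) - 43/5) + 5*(-9) = (-6 - 43/5) - 45 = -73/5 - 45 = -298/5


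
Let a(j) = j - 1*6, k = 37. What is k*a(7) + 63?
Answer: 100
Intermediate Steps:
a(j) = -6 + j (a(j) = j - 6 = -6 + j)
k*a(7) + 63 = 37*(-6 + 7) + 63 = 37*1 + 63 = 37 + 63 = 100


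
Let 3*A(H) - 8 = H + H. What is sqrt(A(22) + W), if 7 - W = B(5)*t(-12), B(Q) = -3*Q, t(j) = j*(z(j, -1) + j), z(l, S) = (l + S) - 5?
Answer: sqrt(48819)/3 ≈ 73.650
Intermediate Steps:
z(l, S) = -5 + S + l (z(l, S) = (S + l) - 5 = -5 + S + l)
t(j) = j*(-6 + 2*j) (t(j) = j*((-5 - 1 + j) + j) = j*((-6 + j) + j) = j*(-6 + 2*j))
A(H) = 8/3 + 2*H/3 (A(H) = 8/3 + (H + H)/3 = 8/3 + (2*H)/3 = 8/3 + 2*H/3)
W = 5407 (W = 7 - (-3*5)*2*(-12)*(-3 - 12) = 7 - (-15)*2*(-12)*(-15) = 7 - (-15)*360 = 7 - 1*(-5400) = 7 + 5400 = 5407)
sqrt(A(22) + W) = sqrt((8/3 + (2/3)*22) + 5407) = sqrt((8/3 + 44/3) + 5407) = sqrt(52/3 + 5407) = sqrt(16273/3) = sqrt(48819)/3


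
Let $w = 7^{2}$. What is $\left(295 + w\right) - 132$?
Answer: $212$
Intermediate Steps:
$w = 49$
$\left(295 + w\right) - 132 = \left(295 + 49\right) - 132 = 344 - 132 = 212$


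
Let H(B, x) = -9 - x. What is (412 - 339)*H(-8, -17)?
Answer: 584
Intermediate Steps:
(412 - 339)*H(-8, -17) = (412 - 339)*(-9 - 1*(-17)) = 73*(-9 + 17) = 73*8 = 584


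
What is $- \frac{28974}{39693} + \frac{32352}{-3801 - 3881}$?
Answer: $- \frac{251121034}{50820271} \approx -4.9414$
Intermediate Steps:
$- \frac{28974}{39693} + \frac{32352}{-3801 - 3881} = \left(-28974\right) \frac{1}{39693} + \frac{32352}{-3801 - 3881} = - \frac{9658}{13231} + \frac{32352}{-7682} = - \frac{9658}{13231} + 32352 \left(- \frac{1}{7682}\right) = - \frac{9658}{13231} - \frac{16176}{3841} = - \frac{251121034}{50820271}$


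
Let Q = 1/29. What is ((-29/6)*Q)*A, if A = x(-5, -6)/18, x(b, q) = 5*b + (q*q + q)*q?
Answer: 205/108 ≈ 1.8981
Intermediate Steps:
Q = 1/29 ≈ 0.034483
x(b, q) = 5*b + q*(q + q²) (x(b, q) = 5*b + (q² + q)*q = 5*b + (q + q²)*q = 5*b + q*(q + q²))
A = -205/18 (A = ((-6)² + (-6)³ + 5*(-5))/18 = (36 - 216 - 25)*(1/18) = -205*1/18 = -205/18 ≈ -11.389)
((-29/6)*Q)*A = (-29/6*(1/29))*(-205/18) = (-29*⅙*(1/29))*(-205/18) = -29/6*1/29*(-205/18) = -⅙*(-205/18) = 205/108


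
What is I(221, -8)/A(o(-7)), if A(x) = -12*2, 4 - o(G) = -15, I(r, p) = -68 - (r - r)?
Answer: 17/6 ≈ 2.8333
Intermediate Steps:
I(r, p) = -68 (I(r, p) = -68 - 1*0 = -68 + 0 = -68)
o(G) = 19 (o(G) = 4 - 1*(-15) = 4 + 15 = 19)
A(x) = -24
I(221, -8)/A(o(-7)) = -68/(-24) = -68*(-1/24) = 17/6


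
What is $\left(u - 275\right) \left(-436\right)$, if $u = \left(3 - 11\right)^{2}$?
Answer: $91996$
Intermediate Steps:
$u = 64$ ($u = \left(-8\right)^{2} = 64$)
$\left(u - 275\right) \left(-436\right) = \left(64 - 275\right) \left(-436\right) = \left(-211\right) \left(-436\right) = 91996$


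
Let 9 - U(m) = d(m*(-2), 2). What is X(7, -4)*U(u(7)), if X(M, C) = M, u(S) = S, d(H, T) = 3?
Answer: 42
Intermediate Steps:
U(m) = 6 (U(m) = 9 - 1*3 = 9 - 3 = 6)
X(7, -4)*U(u(7)) = 7*6 = 42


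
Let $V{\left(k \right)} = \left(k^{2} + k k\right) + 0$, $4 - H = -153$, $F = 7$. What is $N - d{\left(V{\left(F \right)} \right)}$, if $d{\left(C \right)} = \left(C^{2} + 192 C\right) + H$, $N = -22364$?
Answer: $-50941$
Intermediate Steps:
$H = 157$ ($H = 4 - -153 = 4 + 153 = 157$)
$V{\left(k \right)} = 2 k^{2}$ ($V{\left(k \right)} = \left(k^{2} + k^{2}\right) + 0 = 2 k^{2} + 0 = 2 k^{2}$)
$d{\left(C \right)} = 157 + C^{2} + 192 C$ ($d{\left(C \right)} = \left(C^{2} + 192 C\right) + 157 = 157 + C^{2} + 192 C$)
$N - d{\left(V{\left(F \right)} \right)} = -22364 - \left(157 + \left(2 \cdot 7^{2}\right)^{2} + 192 \cdot 2 \cdot 7^{2}\right) = -22364 - \left(157 + \left(2 \cdot 49\right)^{2} + 192 \cdot 2 \cdot 49\right) = -22364 - \left(157 + 98^{2} + 192 \cdot 98\right) = -22364 - \left(157 + 9604 + 18816\right) = -22364 - 28577 = -50941$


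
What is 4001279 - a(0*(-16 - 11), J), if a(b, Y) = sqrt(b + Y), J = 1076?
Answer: 4001279 - 2*sqrt(269) ≈ 4.0012e+6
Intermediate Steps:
a(b, Y) = sqrt(Y + b)
4001279 - a(0*(-16 - 11), J) = 4001279 - sqrt(1076 + 0*(-16 - 11)) = 4001279 - sqrt(1076 + 0*(-27)) = 4001279 - sqrt(1076 + 0) = 4001279 - sqrt(1076) = 4001279 - 2*sqrt(269)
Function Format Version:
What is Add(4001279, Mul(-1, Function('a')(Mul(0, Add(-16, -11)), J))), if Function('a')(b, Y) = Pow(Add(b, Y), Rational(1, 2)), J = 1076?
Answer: Add(4001279, Mul(-2, Pow(269, Rational(1, 2)))) ≈ 4.0012e+6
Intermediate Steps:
Function('a')(b, Y) = Pow(Add(Y, b), Rational(1, 2))
Add(4001279, Mul(-1, Function('a')(Mul(0, Add(-16, -11)), J))) = Add(4001279, Mul(-1, Pow(Add(1076, Mul(0, Add(-16, -11))), Rational(1, 2)))) = Add(4001279, Mul(-1, Pow(Add(1076, Mul(0, -27)), Rational(1, 2)))) = Add(4001279, Mul(-1, Pow(Add(1076, 0), Rational(1, 2)))) = Add(4001279, Mul(-1, Pow(1076, Rational(1, 2)))) = Add(4001279, Mul(-1, Mul(2, Pow(269, Rational(1, 2))))) = Add(4001279, Mul(-2, Pow(269, Rational(1, 2))))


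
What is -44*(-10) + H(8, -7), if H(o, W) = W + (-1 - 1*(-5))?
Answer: 437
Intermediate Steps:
H(o, W) = 4 + W (H(o, W) = W + (-1 + 5) = W + 4 = 4 + W)
-44*(-10) + H(8, -7) = -44*(-10) + (4 - 7) = 440 - 3 = 437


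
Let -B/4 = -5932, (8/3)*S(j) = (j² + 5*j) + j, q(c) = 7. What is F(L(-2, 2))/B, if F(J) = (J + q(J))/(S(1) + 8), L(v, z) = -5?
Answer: 1/126055 ≈ 7.9330e-6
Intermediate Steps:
S(j) = 3*j²/8 + 9*j/4 (S(j) = 3*((j² + 5*j) + j)/8 = 3*(j² + 6*j)/8 = 3*j²/8 + 9*j/4)
B = 23728 (B = -4*(-5932) = 23728)
F(J) = 56/85 + 8*J/85 (F(J) = (J + 7)/((3/8)*1*(6 + 1) + 8) = (7 + J)/((3/8)*1*7 + 8) = (7 + J)/(21/8 + 8) = (7 + J)/(85/8) = (7 + J)*(8/85) = 56/85 + 8*J/85)
F(L(-2, 2))/B = (56/85 + (8/85)*(-5))/23728 = (56/85 - 8/17)*(1/23728) = (16/85)*(1/23728) = 1/126055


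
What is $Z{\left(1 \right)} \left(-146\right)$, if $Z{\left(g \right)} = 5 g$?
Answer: $-730$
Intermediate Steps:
$Z{\left(1 \right)} \left(-146\right) = 5 \cdot 1 \left(-146\right) = 5 \left(-146\right) = -730$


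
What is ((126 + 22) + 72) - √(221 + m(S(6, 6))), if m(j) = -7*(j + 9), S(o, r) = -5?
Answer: 220 - √193 ≈ 206.11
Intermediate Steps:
m(j) = -63 - 7*j (m(j) = -7*(9 + j) = -63 - 7*j)
((126 + 22) + 72) - √(221 + m(S(6, 6))) = ((126 + 22) + 72) - √(221 + (-63 - 7*(-5))) = (148 + 72) - √(221 + (-63 + 35)) = 220 - √(221 - 28) = 220 - √193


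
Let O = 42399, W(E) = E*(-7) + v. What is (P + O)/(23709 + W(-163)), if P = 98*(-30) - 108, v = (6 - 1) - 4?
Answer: 39351/24851 ≈ 1.5835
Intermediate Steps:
v = 1 (v = 5 - 4 = 1)
W(E) = 1 - 7*E (W(E) = E*(-7) + 1 = -7*E + 1 = 1 - 7*E)
P = -3048 (P = -2940 - 108 = -3048)
(P + O)/(23709 + W(-163)) = (-3048 + 42399)/(23709 + (1 - 7*(-163))) = 39351/(23709 + (1 + 1141)) = 39351/(23709 + 1142) = 39351/24851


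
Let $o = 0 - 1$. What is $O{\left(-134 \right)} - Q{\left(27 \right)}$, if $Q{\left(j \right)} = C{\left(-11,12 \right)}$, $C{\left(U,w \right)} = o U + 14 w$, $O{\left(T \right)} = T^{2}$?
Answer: $17777$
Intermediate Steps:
$o = -1$ ($o = 0 - 1 = -1$)
$C{\left(U,w \right)} = - U + 14 w$
$Q{\left(j \right)} = 179$ ($Q{\left(j \right)} = \left(-1\right) \left(-11\right) + 14 \cdot 12 = 11 + 168 = 179$)
$O{\left(-134 \right)} - Q{\left(27 \right)} = \left(-134\right)^{2} - 179 = 17956 - 179 = 17777$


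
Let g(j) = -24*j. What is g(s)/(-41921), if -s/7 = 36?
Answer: -6048/41921 ≈ -0.14427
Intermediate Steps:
s = -252 (s = -7*36 = -252)
g(s)/(-41921) = -24*(-252)/(-41921) = 6048*(-1/41921) = -6048/41921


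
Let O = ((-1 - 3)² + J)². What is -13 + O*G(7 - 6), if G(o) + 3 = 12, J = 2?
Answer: 2903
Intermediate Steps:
G(o) = 9 (G(o) = -3 + 12 = 9)
O = 324 (O = ((-1 - 3)² + 2)² = ((-4)² + 2)² = (16 + 2)² = 18² = 324)
-13 + O*G(7 - 6) = -13 + 324*9 = -13 + 2916 = 2903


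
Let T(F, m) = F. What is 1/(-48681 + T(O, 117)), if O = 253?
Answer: -1/48428 ≈ -2.0649e-5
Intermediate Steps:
1/(-48681 + T(O, 117)) = 1/(-48681 + 253) = 1/(-48428) = -1/48428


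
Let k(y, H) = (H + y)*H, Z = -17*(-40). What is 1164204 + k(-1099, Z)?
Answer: 879284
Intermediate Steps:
Z = 680
k(y, H) = H*(H + y)
1164204 + k(-1099, Z) = 1164204 + 680*(680 - 1099) = 1164204 + 680*(-419) = 1164204 - 284920 = 879284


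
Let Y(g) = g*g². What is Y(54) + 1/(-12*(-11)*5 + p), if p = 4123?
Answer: 753150313/4783 ≈ 1.5746e+5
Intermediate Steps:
Y(g) = g³
Y(54) + 1/(-12*(-11)*5 + p) = 54³ + 1/(-12*(-11)*5 + 4123) = 157464 + 1/(132*5 + 4123) = 157464 + 1/(660 + 4123) = 157464 + 1/4783 = 753150313/4783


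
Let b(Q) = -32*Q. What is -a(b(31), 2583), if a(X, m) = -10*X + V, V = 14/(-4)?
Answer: -19833/2 ≈ -9916.5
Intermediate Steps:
V = -7/2 (V = 14*(-1/4) = -7/2 ≈ -3.5000)
a(X, m) = -7/2 - 10*X (a(X, m) = -10*X - 7/2 = -7/2 - 10*X)
-a(b(31), 2583) = -(-7/2 - (-320)*31) = -(-7/2 - 10*(-992)) = -(-7/2 + 9920) = -1*19833/2 = -19833/2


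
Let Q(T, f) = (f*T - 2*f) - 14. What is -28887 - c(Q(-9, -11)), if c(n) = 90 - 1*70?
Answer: -28907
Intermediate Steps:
Q(T, f) = -14 - 2*f + T*f (Q(T, f) = (T*f - 2*f) - 14 = (-2*f + T*f) - 14 = -14 - 2*f + T*f)
c(n) = 20 (c(n) = 90 - 70 = 20)
-28887 - c(Q(-9, -11)) = -28887 - 1*20 = -28887 - 20 = -28907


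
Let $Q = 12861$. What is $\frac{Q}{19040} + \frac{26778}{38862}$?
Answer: $\frac{9898601}{7254240} \approx 1.3645$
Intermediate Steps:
$\frac{Q}{19040} + \frac{26778}{38862} = \frac{12861}{19040} + \frac{26778}{38862} = 12861 \cdot \frac{1}{19040} + 26778 \cdot \frac{1}{38862} = \frac{12861}{19040} + \frac{4463}{6477} = \frac{9898601}{7254240}$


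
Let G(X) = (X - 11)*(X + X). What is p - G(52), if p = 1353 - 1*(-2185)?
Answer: -726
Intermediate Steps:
p = 3538 (p = 1353 + 2185 = 3538)
G(X) = 2*X*(-11 + X) (G(X) = (-11 + X)*(2*X) = 2*X*(-11 + X))
p - G(52) = 3538 - 2*52*(-11 + 52) = 3538 - 2*52*41 = 3538 - 1*4264 = 3538 - 4264 = -726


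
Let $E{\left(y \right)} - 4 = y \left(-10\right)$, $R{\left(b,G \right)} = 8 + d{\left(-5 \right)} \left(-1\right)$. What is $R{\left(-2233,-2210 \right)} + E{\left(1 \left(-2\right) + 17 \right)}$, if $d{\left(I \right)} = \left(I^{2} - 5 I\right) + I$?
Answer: $-183$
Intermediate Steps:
$d{\left(I \right)} = I^{2} - 4 I$
$R{\left(b,G \right)} = -37$ ($R{\left(b,G \right)} = 8 + - 5 \left(-4 - 5\right) \left(-1\right) = 8 + \left(-5\right) \left(-9\right) \left(-1\right) = 8 + 45 \left(-1\right) = 8 - 45 = -37$)
$E{\left(y \right)} = 4 - 10 y$ ($E{\left(y \right)} = 4 + y \left(-10\right) = 4 - 10 y$)
$R{\left(-2233,-2210 \right)} + E{\left(1 \left(-2\right) + 17 \right)} = -37 + \left(4 - 10 \left(1 \left(-2\right) + 17\right)\right) = -37 + \left(4 - 10 \left(-2 + 17\right)\right) = -37 + \left(4 - 150\right) = -37 - 146 = -183$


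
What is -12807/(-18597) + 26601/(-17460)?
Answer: -30120953/36078180 ≈ -0.83488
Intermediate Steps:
-12807/(-18597) + 26601/(-17460) = -12807*(-1/18597) + 26601*(-1/17460) = 4269/6199 - 8867/5820 = -30120953/36078180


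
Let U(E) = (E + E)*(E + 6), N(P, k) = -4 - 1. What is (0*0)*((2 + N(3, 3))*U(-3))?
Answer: 0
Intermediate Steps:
N(P, k) = -5
U(E) = 2*E*(6 + E) (U(E) = (2*E)*(6 + E) = 2*E*(6 + E))
(0*0)*((2 + N(3, 3))*U(-3)) = (0*0)*((2 - 5)*(2*(-3)*(6 - 3))) = 0*(-6*(-3)*3) = 0*(-3*(-18)) = 0*54 = 0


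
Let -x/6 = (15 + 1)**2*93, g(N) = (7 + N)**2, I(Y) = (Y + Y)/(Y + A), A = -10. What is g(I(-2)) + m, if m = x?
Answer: -1285148/9 ≈ -1.4279e+5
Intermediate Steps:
I(Y) = 2*Y/(-10 + Y) (I(Y) = (Y + Y)/(Y - 10) = (2*Y)/(-10 + Y) = 2*Y/(-10 + Y))
x = -142848 (x = -6*(15 + 1)**2*93 = -6*16**2*93 = -1536*93 = -6*23808 = -142848)
m = -142848
g(I(-2)) + m = (7 + 2*(-2)/(-10 - 2))**2 - 142848 = (7 + 2*(-2)/(-12))**2 - 142848 = (7 + 2*(-2)*(-1/12))**2 - 142848 = (7 + 1/3)**2 - 142848 = (22/3)**2 - 142848 = 484/9 - 142848 = -1285148/9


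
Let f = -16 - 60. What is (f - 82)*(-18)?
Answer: 2844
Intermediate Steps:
f = -76
(f - 82)*(-18) = (-76 - 82)*(-18) = -158*(-18) = 2844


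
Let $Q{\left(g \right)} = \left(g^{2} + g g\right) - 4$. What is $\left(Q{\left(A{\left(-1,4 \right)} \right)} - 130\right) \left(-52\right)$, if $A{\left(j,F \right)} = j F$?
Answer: $5304$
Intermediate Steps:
$A{\left(j,F \right)} = F j$
$Q{\left(g \right)} = -4 + 2 g^{2}$ ($Q{\left(g \right)} = \left(g^{2} + g^{2}\right) - 4 = 2 g^{2} - 4 = -4 + 2 g^{2}$)
$\left(Q{\left(A{\left(-1,4 \right)} \right)} - 130\right) \left(-52\right) = \left(\left(-4 + 2 \left(4 \left(-1\right)\right)^{2}\right) - 130\right) \left(-52\right) = \left(\left(-4 + 2 \left(-4\right)^{2}\right) - 130\right) \left(-52\right) = \left(\left(-4 + 2 \cdot 16\right) - 130\right) \left(-52\right) = \left(\left(-4 + 32\right) - 130\right) \left(-52\right) = \left(28 - 130\right) \left(-52\right) = \left(-102\right) \left(-52\right) = 5304$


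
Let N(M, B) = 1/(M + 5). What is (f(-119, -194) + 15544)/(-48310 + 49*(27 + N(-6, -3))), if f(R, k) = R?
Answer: -15425/47036 ≈ -0.32794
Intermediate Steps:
N(M, B) = 1/(5 + M)
(f(-119, -194) + 15544)/(-48310 + 49*(27 + N(-6, -3))) = (-119 + 15544)/(-48310 + 49*(27 + 1/(5 - 6))) = 15425/(-48310 + 49*(27 + 1/(-1))) = 15425/(-48310 + 49*(27 - 1)) = 15425/(-48310 + 49*26) = 15425/(-48310 + 1274) = 15425/(-47036) = 15425*(-1/47036) = -15425/47036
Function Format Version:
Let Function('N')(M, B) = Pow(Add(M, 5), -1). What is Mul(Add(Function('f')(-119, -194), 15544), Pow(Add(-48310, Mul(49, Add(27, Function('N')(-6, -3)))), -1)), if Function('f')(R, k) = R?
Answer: Rational(-15425, 47036) ≈ -0.32794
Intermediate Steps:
Function('N')(M, B) = Pow(Add(5, M), -1)
Mul(Add(Function('f')(-119, -194), 15544), Pow(Add(-48310, Mul(49, Add(27, Function('N')(-6, -3)))), -1)) = Mul(Add(-119, 15544), Pow(Add(-48310, Mul(49, Add(27, Pow(Add(5, -6), -1)))), -1)) = Mul(15425, Pow(Add(-48310, Mul(49, Add(27, Pow(-1, -1)))), -1)) = Mul(15425, Pow(Add(-48310, Mul(49, Add(27, -1))), -1)) = Mul(15425, Pow(Add(-48310, Mul(49, 26)), -1)) = Mul(15425, Pow(Add(-48310, 1274), -1)) = Mul(15425, Pow(-47036, -1)) = Mul(15425, Rational(-1, 47036)) = Rational(-15425, 47036)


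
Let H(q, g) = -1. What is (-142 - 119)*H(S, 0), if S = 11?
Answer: 261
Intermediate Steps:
(-142 - 119)*H(S, 0) = (-142 - 119)*(-1) = -261*(-1) = 261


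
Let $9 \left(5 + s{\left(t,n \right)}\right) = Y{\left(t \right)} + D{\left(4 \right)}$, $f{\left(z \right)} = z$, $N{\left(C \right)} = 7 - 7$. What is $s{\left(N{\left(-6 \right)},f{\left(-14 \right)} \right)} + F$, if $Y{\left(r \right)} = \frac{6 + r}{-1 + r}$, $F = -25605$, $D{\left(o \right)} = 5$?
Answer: $- \frac{230491}{9} \approx -25610.0$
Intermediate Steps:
$N{\left(C \right)} = 0$ ($N{\left(C \right)} = 7 - 7 = 0$)
$Y{\left(r \right)} = \frac{6 + r}{-1 + r}$
$s{\left(t,n \right)} = - \frac{40}{9} + \frac{6 + t}{9 \left(-1 + t\right)}$ ($s{\left(t,n \right)} = -5 + \frac{\frac{6 + t}{-1 + t} + 5}{9} = -5 + \frac{5 + \frac{6 + t}{-1 + t}}{9} = -5 + \left(\frac{5}{9} + \frac{6 + t}{9 \left(-1 + t\right)}\right) = - \frac{40}{9} + \frac{6 + t}{9 \left(-1 + t\right)}$)
$s{\left(N{\left(-6 \right)},f{\left(-14 \right)} \right)} + F = \frac{46 - 0}{9 \left(-1 + 0\right)} - 25605 = \frac{46 + 0}{9 \left(-1\right)} - 25605 = \frac{1}{9} \left(-1\right) 46 - 25605 = - \frac{46}{9} - 25605 = - \frac{230491}{9}$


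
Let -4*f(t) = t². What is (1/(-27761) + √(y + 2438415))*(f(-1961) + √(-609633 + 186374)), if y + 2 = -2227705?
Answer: (-1 + 166566*√5853)*(-3845521 + 4*I*√423259)/111044 ≈ -4.413e+8 + 2.9864e+5*I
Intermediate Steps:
y = -2227707 (y = -2 - 2227705 = -2227707)
f(t) = -t²/4
(1/(-27761) + √(y + 2438415))*(f(-1961) + √(-609633 + 186374)) = (1/(-27761) + √(-2227707 + 2438415))*(-¼*(-1961)² + √(-609633 + 186374)) = (-1/27761 + √210708)*(-¼*3845521 + √(-423259)) = (-1/27761 + 6*√5853)*(-3845521/4 + I*√423259) = (-3845521/4 + I*√423259)*(-1/27761 + 6*√5853)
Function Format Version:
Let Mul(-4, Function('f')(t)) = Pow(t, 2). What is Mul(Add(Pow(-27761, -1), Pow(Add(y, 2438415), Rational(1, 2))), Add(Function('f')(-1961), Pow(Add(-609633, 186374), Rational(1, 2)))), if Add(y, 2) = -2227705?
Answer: Mul(Rational(1, 111044), Add(-1, Mul(166566, Pow(5853, Rational(1, 2)))), Add(-3845521, Mul(4, I, Pow(423259, Rational(1, 2))))) ≈ Add(-4.4130e+8, Mul(2.9864e+5, I))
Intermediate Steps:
y = -2227707 (y = Add(-2, -2227705) = -2227707)
Function('f')(t) = Mul(Rational(-1, 4), Pow(t, 2))
Mul(Add(Pow(-27761, -1), Pow(Add(y, 2438415), Rational(1, 2))), Add(Function('f')(-1961), Pow(Add(-609633, 186374), Rational(1, 2)))) = Mul(Add(Pow(-27761, -1), Pow(Add(-2227707, 2438415), Rational(1, 2))), Add(Mul(Rational(-1, 4), Pow(-1961, 2)), Pow(Add(-609633, 186374), Rational(1, 2)))) = Mul(Add(Rational(-1, 27761), Pow(210708, Rational(1, 2))), Add(Mul(Rational(-1, 4), 3845521), Pow(-423259, Rational(1, 2)))) = Mul(Add(Rational(-1, 27761), Mul(6, Pow(5853, Rational(1, 2)))), Add(Rational(-3845521, 4), Mul(I, Pow(423259, Rational(1, 2))))) = Mul(Add(Rational(-3845521, 4), Mul(I, Pow(423259, Rational(1, 2)))), Add(Rational(-1, 27761), Mul(6, Pow(5853, Rational(1, 2)))))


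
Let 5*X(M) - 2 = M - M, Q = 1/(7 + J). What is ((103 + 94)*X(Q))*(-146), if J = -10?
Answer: -57524/5 ≈ -11505.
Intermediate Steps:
Q = -⅓ (Q = 1/(7 - 10) = 1/(-3) = -⅓ ≈ -0.33333)
X(M) = ⅖ (X(M) = ⅖ + (M - M)/5 = ⅖ + (⅕)*0 = ⅖ + 0 = ⅖)
((103 + 94)*X(Q))*(-146) = ((103 + 94)*(⅖))*(-146) = (197*(⅖))*(-146) = (394/5)*(-146) = -57524/5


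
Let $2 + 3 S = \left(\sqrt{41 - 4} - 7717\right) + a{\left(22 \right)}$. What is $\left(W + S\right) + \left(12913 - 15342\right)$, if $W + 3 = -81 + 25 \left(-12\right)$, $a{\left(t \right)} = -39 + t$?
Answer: $- \frac{16175}{3} + \frac{\sqrt{37}}{3} \approx -5389.6$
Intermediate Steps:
$S = - \frac{7736}{3} + \frac{\sqrt{37}}{3}$ ($S = - \frac{2}{3} + \frac{\left(\sqrt{41 - 4} - 7717\right) + \left(-39 + 22\right)}{3} = - \frac{2}{3} + \frac{\left(\sqrt{37} - 7717\right) - 17}{3} = - \frac{2}{3} + \frac{\left(-7717 + \sqrt{37}\right) - 17}{3} = - \frac{2}{3} + \frac{-7734 + \sqrt{37}}{3} = - \frac{2}{3} - \left(2578 - \frac{\sqrt{37}}{3}\right) = - \frac{7736}{3} + \frac{\sqrt{37}}{3} \approx -2576.6$)
$W = -384$ ($W = -3 + \left(-81 + 25 \left(-12\right)\right) = -3 - 381 = -384$)
$\left(W + S\right) + \left(12913 - 15342\right) = \left(-384 - \left(\frac{7736}{3} - \frac{\sqrt{37}}{3}\right)\right) + \left(12913 - 15342\right) = \left(- \frac{8888}{3} + \frac{\sqrt{37}}{3}\right) - 2429 = - \frac{16175}{3} + \frac{\sqrt{37}}{3}$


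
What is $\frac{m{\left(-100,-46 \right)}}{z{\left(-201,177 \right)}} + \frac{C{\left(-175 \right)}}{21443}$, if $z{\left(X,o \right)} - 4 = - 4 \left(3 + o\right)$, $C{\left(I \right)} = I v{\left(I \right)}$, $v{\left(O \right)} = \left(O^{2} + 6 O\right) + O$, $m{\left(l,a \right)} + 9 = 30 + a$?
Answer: $- \frac{3683283925}{15353188} \approx -239.9$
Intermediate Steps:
$m{\left(l,a \right)} = 21 + a$ ($m{\left(l,a \right)} = -9 + \left(30 + a\right) = 21 + a$)
$v{\left(O \right)} = O^{2} + 7 O$
$C{\left(I \right)} = I^{2} \left(7 + I\right)$ ($C{\left(I \right)} = I I \left(7 + I\right) = I^{2} \left(7 + I\right)$)
$z{\left(X,o \right)} = -8 - 4 o$ ($z{\left(X,o \right)} = 4 - 4 \left(3 + o\right) = 4 - \left(12 + 4 o\right) = -8 - 4 o$)
$\frac{m{\left(-100,-46 \right)}}{z{\left(-201,177 \right)}} + \frac{C{\left(-175 \right)}}{21443} = \frac{21 - 46}{-8 - 708} + \frac{\left(-175\right)^{2} \left(7 - 175\right)}{21443} = - \frac{25}{-8 - 708} + 30625 \left(-168\right) \frac{1}{21443} = - \frac{25}{-716} - \frac{5145000}{21443} = \left(-25\right) \left(- \frac{1}{716}\right) - \frac{5145000}{21443} = \frac{25}{716} - \frac{5145000}{21443} = - \frac{3683283925}{15353188}$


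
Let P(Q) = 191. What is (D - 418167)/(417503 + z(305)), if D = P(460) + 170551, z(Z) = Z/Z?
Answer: -82475/139168 ≈ -0.59263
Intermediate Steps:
z(Z) = 1
D = 170742 (D = 191 + 170551 = 170742)
(D - 418167)/(417503 + z(305)) = (170742 - 418167)/(417503 + 1) = -247425/417504 = -247425*1/417504 = -82475/139168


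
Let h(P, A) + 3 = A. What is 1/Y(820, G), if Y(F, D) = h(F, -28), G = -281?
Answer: -1/31 ≈ -0.032258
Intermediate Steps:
h(P, A) = -3 + A
Y(F, D) = -31 (Y(F, D) = -3 - 28 = -31)
1/Y(820, G) = 1/(-31) = -1/31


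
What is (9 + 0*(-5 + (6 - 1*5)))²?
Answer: 81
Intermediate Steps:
(9 + 0*(-5 + (6 - 1*5)))² = (9 + 0*(-5 + (6 - 5)))² = (9 + 0*(-5 + 1))² = (9 + 0*(-4))² = (9 + 0)² = 9² = 81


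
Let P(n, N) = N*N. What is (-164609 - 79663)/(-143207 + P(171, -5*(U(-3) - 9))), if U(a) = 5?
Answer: 34896/20401 ≈ 1.7105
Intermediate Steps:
P(n, N) = N²
(-164609 - 79663)/(-143207 + P(171, -5*(U(-3) - 9))) = (-164609 - 79663)/(-143207 + (-5*(5 - 9))²) = -244272/(-143207 + (-5*(-4))²) = -244272/(-143207 + 20²) = -244272/(-143207 + 400) = -244272/(-142807) = -244272*(-1/142807) = 34896/20401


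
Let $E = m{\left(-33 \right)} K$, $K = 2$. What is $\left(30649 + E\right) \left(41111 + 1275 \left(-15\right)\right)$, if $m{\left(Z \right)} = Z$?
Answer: $672397838$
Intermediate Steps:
$E = -66$ ($E = \left(-33\right) 2 = -66$)
$\left(30649 + E\right) \left(41111 + 1275 \left(-15\right)\right) = \left(30649 - 66\right) \left(41111 + 1275 \left(-15\right)\right) = 30583 \left(41111 - 19125\right) = 30583 \cdot 21986 = 672397838$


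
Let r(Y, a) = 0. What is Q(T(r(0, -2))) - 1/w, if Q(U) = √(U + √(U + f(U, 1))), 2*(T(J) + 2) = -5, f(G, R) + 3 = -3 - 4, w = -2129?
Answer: 1/2129 + √(-18 + 2*I*√58)/2 ≈ 0.83561 + 2.2798*I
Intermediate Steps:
f(G, R) = -10 (f(G, R) = -3 + (-3 - 4) = -3 - 7 = -10)
T(J) = -9/2 (T(J) = -2 + (½)*(-5) = -2 - 5/2 = -9/2)
Q(U) = √(U + √(-10 + U)) (Q(U) = √(U + √(U - 10)) = √(U + √(-10 + U)))
Q(T(r(0, -2))) - 1/w = √(-9/2 + √(-10 - 9/2)) - 1/(-2129) = √(-9/2 + √(-29/2)) - 1*(-1/2129) = √(-9/2 + I*√58/2) + 1/2129 = 1/2129 + √(-9/2 + I*√58/2)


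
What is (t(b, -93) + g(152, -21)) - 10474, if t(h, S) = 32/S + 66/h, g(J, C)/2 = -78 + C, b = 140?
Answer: -69473891/6510 ≈ -10672.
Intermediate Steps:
g(J, C) = -156 + 2*C (g(J, C) = 2*(-78 + C) = -156 + 2*C)
(t(b, -93) + g(152, -21)) - 10474 = ((32/(-93) + 66/140) + (-156 + 2*(-21))) - 10474 = ((32*(-1/93) + 66*(1/140)) + (-156 - 42)) - 10474 = ((-32/93 + 33/70) - 198) - 10474 = (829/6510 - 198) - 10474 = -1288151/6510 - 10474 = -69473891/6510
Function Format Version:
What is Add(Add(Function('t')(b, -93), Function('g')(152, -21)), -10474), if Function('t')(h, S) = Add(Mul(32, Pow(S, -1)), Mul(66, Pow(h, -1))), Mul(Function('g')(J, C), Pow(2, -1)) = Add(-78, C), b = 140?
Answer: Rational(-69473891, 6510) ≈ -10672.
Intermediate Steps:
Function('g')(J, C) = Add(-156, Mul(2, C)) (Function('g')(J, C) = Mul(2, Add(-78, C)) = Add(-156, Mul(2, C)))
Add(Add(Function('t')(b, -93), Function('g')(152, -21)), -10474) = Add(Add(Add(Mul(32, Pow(-93, -1)), Mul(66, Pow(140, -1))), Add(-156, Mul(2, -21))), -10474) = Add(Add(Add(Mul(32, Rational(-1, 93)), Mul(66, Rational(1, 140))), Add(-156, -42)), -10474) = Add(Add(Add(Rational(-32, 93), Rational(33, 70)), -198), -10474) = Add(Add(Rational(829, 6510), -198), -10474) = Add(Rational(-1288151, 6510), -10474) = Rational(-69473891, 6510)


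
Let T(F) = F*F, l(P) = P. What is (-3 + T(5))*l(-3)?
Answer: -66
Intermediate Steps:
T(F) = F**2
(-3 + T(5))*l(-3) = (-3 + 5**2)*(-3) = (-3 + 25)*(-3) = 22*(-3) = -66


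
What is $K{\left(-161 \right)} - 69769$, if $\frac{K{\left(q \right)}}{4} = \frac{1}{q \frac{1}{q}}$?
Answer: $-69765$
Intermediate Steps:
$K{\left(q \right)} = 4$ ($K{\left(q \right)} = \frac{4}{q \frac{1}{q}} = \frac{4}{1} = 4 \cdot 1 = 4$)
$K{\left(-161 \right)} - 69769 = 4 - 69769 = -69765$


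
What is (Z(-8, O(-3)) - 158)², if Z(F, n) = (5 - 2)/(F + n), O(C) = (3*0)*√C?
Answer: 1605289/64 ≈ 25083.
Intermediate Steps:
O(C) = 0 (O(C) = 0*√C = 0)
Z(F, n) = 3/(F + n)
(Z(-8, O(-3)) - 158)² = (3/(-8 + 0) - 158)² = (3/(-8) - 158)² = (3*(-⅛) - 158)² = (-3/8 - 158)² = (-1267/8)² = 1605289/64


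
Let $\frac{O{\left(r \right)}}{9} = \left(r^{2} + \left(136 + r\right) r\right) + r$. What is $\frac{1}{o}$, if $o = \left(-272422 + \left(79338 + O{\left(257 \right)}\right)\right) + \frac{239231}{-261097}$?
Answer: $\frac{261097}{342736309632} \approx 7.618 \cdot 10^{-7}$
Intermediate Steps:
$O{\left(r \right)} = 9 r + 9 r^{2} + 9 r \left(136 + r\right)$ ($O{\left(r \right)} = 9 \left(\left(r^{2} + \left(136 + r\right) r\right) + r\right) = 9 \left(\left(r^{2} + r \left(136 + r\right)\right) + r\right) = 9 \left(r + r^{2} + r \left(136 + r\right)\right) = 9 r + 9 r^{2} + 9 r \left(136 + r\right)$)
$o = \frac{342736309632}{261097}$ ($o = \left(-272422 + \left(79338 + 9 \cdot 257 \left(137 + 2 \cdot 257\right)\right)\right) + \frac{239231}{-261097} = \left(-272422 + \left(79338 + 9 \cdot 257 \left(137 + 514\right)\right)\right) + 239231 \left(- \frac{1}{261097}\right) = \left(-272422 + \left(79338 + 9 \cdot 257 \cdot 651\right)\right) - \frac{239231}{261097} = \left(-272422 + \left(79338 + 1505763\right)\right) - \frac{239231}{261097} = \left(-272422 + 1585101\right) - \frac{239231}{261097} = 1312679 - \frac{239231}{261097} = \frac{342736309632}{261097} \approx 1.3127 \cdot 10^{6}$)
$\frac{1}{o} = \frac{1}{\frac{342736309632}{261097}} = \frac{261097}{342736309632}$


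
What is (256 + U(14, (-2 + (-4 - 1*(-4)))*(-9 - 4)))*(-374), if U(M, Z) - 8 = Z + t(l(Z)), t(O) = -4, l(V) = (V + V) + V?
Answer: -106964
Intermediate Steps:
l(V) = 3*V (l(V) = 2*V + V = 3*V)
U(M, Z) = 4 + Z (U(M, Z) = 8 + (Z - 4) = 8 + (-4 + Z) = 4 + Z)
(256 + U(14, (-2 + (-4 - 1*(-4)))*(-9 - 4)))*(-374) = (256 + (4 + (-2 + (-4 - 1*(-4)))*(-9 - 4)))*(-374) = (256 + (4 + (-2 + (-4 + 4))*(-13)))*(-374) = (256 + (4 + (-2 + 0)*(-13)))*(-374) = (256 + (4 - 2*(-13)))*(-374) = (256 + (4 + 26))*(-374) = (256 + 30)*(-374) = 286*(-374) = -106964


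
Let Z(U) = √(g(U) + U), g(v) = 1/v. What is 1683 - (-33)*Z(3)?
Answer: 1683 + 11*√30 ≈ 1743.3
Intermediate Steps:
Z(U) = √(U + 1/U) (Z(U) = √(1/U + U) = √(U + 1/U))
1683 - (-33)*Z(3) = 1683 - (-33)*√(3 + 1/3) = 1683 - (-33)*√(3 + ⅓) = 1683 - (-33)*√(10/3) = 1683 - (-33)*√30/3 = 1683 - (-11)*√30 = 1683 + 11*√30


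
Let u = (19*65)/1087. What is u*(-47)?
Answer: -58045/1087 ≈ -53.399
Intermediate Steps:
u = 1235/1087 (u = 1235*(1/1087) = 1235/1087 ≈ 1.1362)
u*(-47) = (1235/1087)*(-47) = -58045/1087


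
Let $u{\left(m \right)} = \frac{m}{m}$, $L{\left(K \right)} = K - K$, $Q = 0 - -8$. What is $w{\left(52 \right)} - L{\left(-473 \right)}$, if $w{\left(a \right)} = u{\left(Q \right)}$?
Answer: $1$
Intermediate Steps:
$Q = 8$ ($Q = 0 + 8 = 8$)
$L{\left(K \right)} = 0$
$u{\left(m \right)} = 1$
$w{\left(a \right)} = 1$
$w{\left(52 \right)} - L{\left(-473 \right)} = 1 - 0 = 1 + 0 = 1$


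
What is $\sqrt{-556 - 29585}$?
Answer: $3 i \sqrt{3349} \approx 173.61 i$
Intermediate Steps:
$\sqrt{-556 - 29585} = \sqrt{-30141} = 3 i \sqrt{3349}$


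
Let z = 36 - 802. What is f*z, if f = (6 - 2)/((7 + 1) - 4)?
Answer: -766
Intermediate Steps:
z = -766
f = 1 (f = 4/(8 - 4) = 4/4 = 4*(1/4) = 1)
f*z = 1*(-766) = -766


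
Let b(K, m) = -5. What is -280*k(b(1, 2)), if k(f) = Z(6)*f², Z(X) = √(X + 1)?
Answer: -7000*√7 ≈ -18520.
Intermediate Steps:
Z(X) = √(1 + X)
k(f) = √7*f² (k(f) = √(1 + 6)*f² = √7*f²)
-280*k(b(1, 2)) = -280*√7*(-5)² = -280*√7*25 = -7000*√7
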